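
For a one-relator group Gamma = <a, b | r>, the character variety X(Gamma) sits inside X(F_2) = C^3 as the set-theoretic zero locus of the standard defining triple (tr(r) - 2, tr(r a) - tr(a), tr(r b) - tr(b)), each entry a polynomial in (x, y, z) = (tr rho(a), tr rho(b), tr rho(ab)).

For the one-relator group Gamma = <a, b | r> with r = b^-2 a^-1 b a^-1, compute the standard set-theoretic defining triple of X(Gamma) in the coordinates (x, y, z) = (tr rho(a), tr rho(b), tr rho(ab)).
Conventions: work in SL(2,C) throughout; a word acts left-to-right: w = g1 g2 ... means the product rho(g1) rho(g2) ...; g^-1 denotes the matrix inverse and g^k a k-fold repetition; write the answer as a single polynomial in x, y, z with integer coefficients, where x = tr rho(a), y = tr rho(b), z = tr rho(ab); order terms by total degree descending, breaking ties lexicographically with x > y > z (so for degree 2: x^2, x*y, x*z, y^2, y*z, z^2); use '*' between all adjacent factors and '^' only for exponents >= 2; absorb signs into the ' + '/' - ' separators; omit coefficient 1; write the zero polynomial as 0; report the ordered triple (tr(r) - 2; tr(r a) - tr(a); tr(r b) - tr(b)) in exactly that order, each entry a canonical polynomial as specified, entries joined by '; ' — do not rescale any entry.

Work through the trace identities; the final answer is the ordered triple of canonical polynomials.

x*y^2*z - x^2*y - y^3 - y*z^2 + x*z + 3*y - 2; -x + z; x*y*z - y^2 - z^2 - y + 2

tr(b^-1) = tr(b) = y
tr(b^-1 a) = tr(a) tr(b) - tr(a b)  (eliminate b^-1) = x*y - z
tr(a^-1 b^-1) = tr(b^-1) tr(a) - tr(b^-1 a)  (eliminate a^-1) = z
tr(a b a) = tr(a) tr(b a) - tr(b)  (reduce the a square) = x*z - y
tr(a b a b) = tr(b a) tr(b a) - tr(1)  (split on b) = z^2 - 2
tr(b^-1 a b a) = tr(a b a) tr(b) - tr(a b a b)  (eliminate b^-1) = x*y*z - y^2 - z^2 + 2
tr(b^-1 a b a^-1) = tr(b^-1 a b) tr(a) - tr(b^-1 a b a)  (eliminate a^-1) = -x*y*z + x^2 + y^2 + z^2 - 2
tr(b a^-1 b^-2 a) = tr(b^-1 a b a^-1) tr(b) - tr(b^-1 a b a^-1 b)  (eliminate b^-1) = -x*y^2*z + x^2*y + y^3 + y*z^2 - 3*y
tr(b^-2 a^-1 b a^-1) = tr(b a^-1 b^-2) tr(a) - tr(b a^-1 b^-2 a)  (eliminate a^-1) = x*y^2*z - x^2*y - y^3 - y*z^2 + x*z + 3*y
assemble the triple (tr(r) - 2; tr(r a) - x; tr(r b) - y)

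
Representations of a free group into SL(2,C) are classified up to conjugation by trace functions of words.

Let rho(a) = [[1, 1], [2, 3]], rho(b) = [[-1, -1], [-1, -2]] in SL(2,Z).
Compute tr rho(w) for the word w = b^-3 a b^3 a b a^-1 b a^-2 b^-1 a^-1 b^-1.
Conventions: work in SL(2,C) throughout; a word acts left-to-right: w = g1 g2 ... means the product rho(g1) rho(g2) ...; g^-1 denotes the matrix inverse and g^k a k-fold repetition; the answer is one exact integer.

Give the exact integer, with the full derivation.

114382

rho(b^-1) = [[-2, 1], [1, -1]]
... * rho(b^-1) = [[-2, 1], [1, -1]]  ->  [[5, -3], [-3, 2]]
... * rho(b^-1) = [[-2, 1], [1, -1]]  ->  [[-13, 8], [8, -5]]
... * rho(a) = [[1, 1], [2, 3]]  ->  [[3, 11], [-2, -7]]
... * rho(b) = [[-1, -1], [-1, -2]]  ->  [[-14, -25], [9, 16]]
... * rho(b) = [[-1, -1], [-1, -2]]  ->  [[39, 64], [-25, -41]]
... * rho(b) = [[-1, -1], [-1, -2]]  ->  [[-103, -167], [66, 107]]
... * rho(a) = [[1, 1], [2, 3]]  ->  [[-437, -604], [280, 387]]
... * rho(b) = [[-1, -1], [-1, -2]]  ->  [[1041, 1645], [-667, -1054]]
... * rho(a^-1) = [[3, -1], [-2, 1]]  ->  [[-167, 604], [107, -387]]
... * rho(b) = [[-1, -1], [-1, -2]]  ->  [[-437, -1041], [280, 667]]
... * rho(a^-1) = [[3, -1], [-2, 1]]  ->  [[771, -604], [-494, 387]]
... * rho(a^-1) = [[3, -1], [-2, 1]]  ->  [[3521, -1375], [-2256, 881]]
... * rho(b^-1) = [[-2, 1], [1, -1]]  ->  [[-8417, 4896], [5393, -3137]]
... * rho(a^-1) = [[3, -1], [-2, 1]]  ->  [[-35043, 13313], [22453, -8530]]
... * rho(b^-1) = [[-2, 1], [1, -1]]  ->  [[83399, -48356], [-53436, 30983]]
tr = 83399 + 30983 = 114382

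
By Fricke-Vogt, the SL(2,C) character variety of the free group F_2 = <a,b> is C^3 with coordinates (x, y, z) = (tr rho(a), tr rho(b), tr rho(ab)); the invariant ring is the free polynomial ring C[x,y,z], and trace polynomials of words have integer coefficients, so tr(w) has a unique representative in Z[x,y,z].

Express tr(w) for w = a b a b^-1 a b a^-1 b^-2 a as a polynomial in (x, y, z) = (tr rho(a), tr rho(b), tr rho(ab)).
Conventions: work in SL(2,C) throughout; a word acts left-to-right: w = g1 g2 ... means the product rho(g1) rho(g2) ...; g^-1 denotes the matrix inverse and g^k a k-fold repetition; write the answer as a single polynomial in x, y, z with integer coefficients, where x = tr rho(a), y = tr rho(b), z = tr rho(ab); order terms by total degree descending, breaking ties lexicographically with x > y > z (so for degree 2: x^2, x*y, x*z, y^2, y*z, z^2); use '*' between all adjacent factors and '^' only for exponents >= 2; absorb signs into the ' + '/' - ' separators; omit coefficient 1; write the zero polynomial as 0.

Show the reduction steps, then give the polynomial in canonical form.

tr(b a^2) = tr(a)*tr(b a) - tr(b) = x*z - y
tr(a b a^2) = tr(a)*tr(b a^2) - tr(b a) = x^2*z - x*y - z
tr(a^2 b a^2) = tr(a)*tr(a b a^2) - tr(a b a) = x^3*z - x^2*y - 2*x*z + y
tr(b a b a) = tr(a b)*tr(a b) - tr(1) = z^2 - 2
reduce: tr(b a b) = tr(b)*tr(a b) - tr(a) = y*z - x
reduce: tr(b a^2 b a) = tr(a)*tr(b a b a) - tr(b a b) = x*z^2 - y*z - x
tr(a^2) = tr(a)*tr(a) - tr(1) = x^2 - 2
so tr(b a^2 b) = tr(b)*tr(a^2 b) - tr(a^2) = x*y*z - x^2 - y^2 + 2
tr(a^2 b a^2 b) = tr(a)*tr(b a^2 b a) - tr(b a^2 b) = x^2*z^2 - 2*x*y*z + y^2 - 2
reduce: tr(b^-1 a^2 b a^2) = tr(a^2 b a^2)*tr(b) - tr(a^2 b a^2 b) = x^3*y*z - x^2*y^2 - x^2*z^2 + 2
so tr(b a^3 b a) = tr(a)*tr(a b a b a) - tr(a b a b) = x^2*z^2 - x*y*z - x^2 - z^2 + 2
so tr(a^3) = tr(a)*tr(a^2) - tr(a) = x^3 - 3*x
tr(b a^3 b) = tr(b)*tr(a^3 b) - tr(a^3) = x^2*y*z - x^3 - x*y^2 - y*z + 3*x
tr(a^2 b a^2 b a) = tr(a)*tr(b a^3 b a) - tr(b a^3 b) = x^3*z^2 - 2*x^2*y*z + x*y^2 - x*z^2 + y*z - x
tr(b a b a b a) = tr(a b a b)*tr(a b) - tr(b a) = z^3 - 3*z
tr(b a b a b) = tr(b)*tr(a b a b) - tr(a b a) = y*z^2 - x*z - y
so tr(b a^2 b a b a) = tr(a)*tr(b a b a b a) - tr(b a b a b) = x*z^3 - y*z^2 - 2*x*z + y
so tr(b a b^2) = tr(b)*tr(b a b) - tr(b a) = y^2*z - x*y - z
tr(b a^2 b a b) = tr(a)*tr(b a b^2 a) - tr(b a b^2) = x*y*z^2 - x^2*z - y^2*z + z
reduce: tr(a^2 b a^2 b a b) = tr(a)*tr(b a^2 b a b a) - tr(b a^2 b a b) = x^2*z^3 - 2*x*y*z^2 - x^2*z + y^2*z + x*y - z
tr(b^-1 a^2 b a^2 b a) = tr(a^2 b a^2 b a)*tr(b) - tr(a^2 b a^2 b a b) = x^3*y*z^2 - 2*x^2*y^2*z - x^2*z^3 + x*y^3 + x*y*z^2 + x^2*z - 2*x*y + z
tr(b^-2 a^2 b a^2 b a) = tr(b^-1 a^2 b a^2 b a)*tr(b) - tr(b^-1 a^2 b a^2 b a b) = x^3*y^2*z^2 - 2*x^2*y^3*z - x^2*y*z^3 - x^3*z^2 + x*y^4 + x*y^2*z^2 + 3*x^2*y*z - 3*x*y^2 + x*z^2 + x
tr(a b a^-1 b^-2 a^2 b a) = tr(b^-2 a^2 b a^2 b)*tr(a) - tr(b^-2 a^2 b a^2 b a) = -x^3*y^2*z^2 + x^4*y*z + 2*x^2*y^3*z + x^2*y*z^3 - x^3*y^2 - x*y^4 - x*y^2*z^2 - 3*x^2*y*z + 3*x*y^2 - x*z^2 + x
tr(b^-1 a^2 b a b a) = tr(a^2 b a b a)*tr(b) - tr(a^2 b a b a b) = x^2*y*z^2 - x*y^2*z - x*z^3 - x^2*y + 2*x*z + y
tr(a^2 b a b a b a) = tr(a)*tr(a b a b a b a) - tr(a b a b a b) = x^2*z^3 - x*y*z^2 - 2*x^2*z - z^3 + x*y + 3*z
tr(b a b a b a b a) = tr(b a)*tr(b a b a b a) - tr(b^-1 a^-1 b^-1 a^-1) = z^4 - 4*z^2 + 2
so tr(b a b a b a b) = tr(b)*tr(a b a b a b) - tr(a b a b a) = y*z^3 - x*z^2 - 2*y*z + x
tr(a^2 b a b a b a b) = tr(a)*tr(b a b a b a b a) - tr(b a b a b a b) = x*z^4 - y*z^3 - 3*x*z^2 + 2*y*z + x
tr(a^2 b a b a b a b^-1) = tr(a^2 b a b a b a)*tr(b) - tr(a^2 b a b a b a b) = x^2*y*z^3 - x*y^2*z^2 - x*z^4 - 2*x^2*y*z + x*y^2 + 3*x*z^2 + y*z - x
reduce: tr(b^-2 a^2 b a b a b a) = tr(a^2 b a b a b a b^-1)*tr(b) - tr(a^2 b a b a b a) = x^2*y^2*z^3 - x*y^3*z^2 - x*y*z^4 - 2*x^2*y^2*z - x^2*z^3 + x*y^3 + 4*x*y*z^2 + 2*x^2*z + y^2*z + z^3 - 2*x*y - 3*z
so tr(a b a^-1 b^-2 a^2 b a b) = tr(b^-2 a^2 b a b a b)*tr(a) - tr(b^-2 a^2 b a b a b a) = -x^2*y^2*z^3 + x^3*y*z^2 + x*y^3*z^2 + x*y*z^4 + x^2*y^2*z - x^3*y - x*y^3 - 4*x*y*z^2 - y^2*z - z^3 + 3*x*y + 3*z
tr(a b a b^-1 a b a^-1 b^-2 a) = tr(a b a^-1 b^-2 a^2 b a)*tr(b) - tr(a b a^-1 b^-2 a^2 b a b) = -x^3*y^3*z^2 + x^4*y^2*z + 2*x^2*y^4*z + 2*x^2*y^2*z^3 - x^3*y^3 - x^3*y*z^2 - x*y^5 - 2*x*y^3*z^2 - x*y*z^4 - 4*x^2*y^2*z + x^3*y + 4*x*y^3 + 3*x*y*z^2 + y^2*z + z^3 - 2*x*y - 3*z

-x^3*y^3*z^2 + x^4*y^2*z + 2*x^2*y^4*z + 2*x^2*y^2*z^3 - x^3*y^3 - x^3*y*z^2 - x*y^5 - 2*x*y^3*z^2 - x*y*z^4 - 4*x^2*y^2*z + x^3*y + 4*x*y^3 + 3*x*y*z^2 + y^2*z + z^3 - 2*x*y - 3*z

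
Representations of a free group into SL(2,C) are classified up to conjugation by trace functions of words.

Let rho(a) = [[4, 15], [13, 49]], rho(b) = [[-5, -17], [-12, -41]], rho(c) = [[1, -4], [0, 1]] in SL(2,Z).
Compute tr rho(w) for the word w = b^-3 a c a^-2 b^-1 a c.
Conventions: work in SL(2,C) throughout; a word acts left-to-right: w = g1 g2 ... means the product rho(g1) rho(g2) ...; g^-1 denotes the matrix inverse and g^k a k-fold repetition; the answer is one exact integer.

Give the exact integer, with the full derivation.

rho(b^-1) = [[-41, 17], [12, -5]]
... * rho(b^-1) = [[-41, 17], [12, -5]]  ->  [[1885, -782], [-552, 229]]
... * rho(b^-1) = [[-41, 17], [12, -5]]  ->  [[-86669, 35955], [25380, -10529]]
... * rho(a) = [[4, 15], [13, 49]]  ->  [[120739, 461760], [-35357, -135221]]
... * rho(c) = [[1, -4], [0, 1]]  ->  [[120739, -21196], [-35357, 6207]]
... * rho(a^-1) = [[49, -15], [-13, 4]]  ->  [[6191759, -1895869], [-1813184, 555183]]
... * rho(a^-1) = [[49, -15], [-13, 4]]  ->  [[328042488, -100459861], [-96063395, 29418492]]
... * rho(b^-1) = [[-41, 17], [12, -5]]  ->  [[-14655260340, 6079021601], [4291621099, -1780170175]]
... * rho(a) = [[4, 15], [13, 49]]  ->  [[20406239453, 78043153349], [-5975727879, -22854022090]]
... * rho(c) = [[1, -4], [0, 1]]  ->  [[20406239453, -3581804463], [-5975727879, 1048889426]]
tr = 20406239453 + 1048889426 = 21455128879

21455128879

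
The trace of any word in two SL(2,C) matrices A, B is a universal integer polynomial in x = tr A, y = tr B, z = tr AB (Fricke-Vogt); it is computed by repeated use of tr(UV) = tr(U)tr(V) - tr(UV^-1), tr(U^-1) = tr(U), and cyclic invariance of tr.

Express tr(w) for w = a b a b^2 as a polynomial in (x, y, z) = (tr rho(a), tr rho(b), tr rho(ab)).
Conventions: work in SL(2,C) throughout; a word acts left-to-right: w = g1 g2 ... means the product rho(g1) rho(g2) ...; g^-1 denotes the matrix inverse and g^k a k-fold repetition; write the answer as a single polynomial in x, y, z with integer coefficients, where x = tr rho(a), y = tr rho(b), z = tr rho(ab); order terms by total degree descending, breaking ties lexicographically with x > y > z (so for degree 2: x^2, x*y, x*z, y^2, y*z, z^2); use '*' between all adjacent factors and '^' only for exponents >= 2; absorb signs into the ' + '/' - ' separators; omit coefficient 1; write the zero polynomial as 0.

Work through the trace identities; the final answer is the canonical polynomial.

y*z^2 - x*z - y

tr(a b a b) = tr(b a) * tr(b a) - tr(1)   [split at repeated b] = z^2 - 2
and tr(a b a) = tr(a) * tr(b a) - tr(b) = x*z - y
tr(a b a b^2) = tr(b) * tr(a b a b) - tr(a b a) = y*z^2 - x*z - y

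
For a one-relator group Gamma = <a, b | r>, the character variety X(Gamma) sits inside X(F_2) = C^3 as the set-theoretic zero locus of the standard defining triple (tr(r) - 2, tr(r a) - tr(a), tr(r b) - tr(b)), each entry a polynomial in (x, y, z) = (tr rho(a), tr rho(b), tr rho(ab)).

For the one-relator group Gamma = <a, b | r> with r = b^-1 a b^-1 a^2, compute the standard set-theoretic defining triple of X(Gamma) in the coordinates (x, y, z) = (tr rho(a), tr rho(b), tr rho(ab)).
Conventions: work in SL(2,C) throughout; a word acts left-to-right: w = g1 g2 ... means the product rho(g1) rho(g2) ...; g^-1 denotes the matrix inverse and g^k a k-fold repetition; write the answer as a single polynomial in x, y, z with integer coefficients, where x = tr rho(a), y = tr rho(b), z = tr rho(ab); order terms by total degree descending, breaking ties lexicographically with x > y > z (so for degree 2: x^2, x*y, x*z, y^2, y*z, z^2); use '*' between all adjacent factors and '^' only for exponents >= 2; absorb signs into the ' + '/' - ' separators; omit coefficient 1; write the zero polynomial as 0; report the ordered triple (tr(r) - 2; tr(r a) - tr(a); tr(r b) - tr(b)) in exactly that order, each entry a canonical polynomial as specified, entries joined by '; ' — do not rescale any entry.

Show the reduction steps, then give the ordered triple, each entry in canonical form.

use: tr(a^2) = tr(a)*tr(a) - tr(1)   [square of a] = x^2 - 2
tr(a^3) = tr(a)*tr(a^2) - tr(a)   [square of a] = x^3 - 3*x
use: tr(a b a) = tr(a)*tr(b a) - tr(b)   [square of a] = x*z - y
apply: tr(a^3 b) = tr(a)*tr(a b a) - tr(a b)   [square of a] = x^2*z - x*y - z
tr(a^2 b^-1 a) = tr(a^3)*tr(b) - tr(a^3 b)   [inverse elimination on b] = x^3*y - x^2*z - 2*x*y + z
tr(b a b a) = tr(b a)*tr(b a) - tr(1)   [split at a repeated b] = z^2 - 2
tr(b a b) = tr(b)*tr(a b) - tr(a)   [square of b] = y*z - x
tr(a b a^2 b) = tr(a)*tr(b a b a) - tr(b a b)   [square of a] = x*z^2 - y*z - x
use: tr(a^2 b^-1 a b) = tr(a b a^2)*tr(b) - tr(a b a^2 b)   [inverse elimination on b] = x^2*y*z - x*y^2 - x*z^2 + x
tr(b^-1 a b^-1 a^2) = tr(a^2 b^-1 a)*tr(b) - tr(a^2 b^-1 a b)   [inverse elimination on b] = x^3*y^2 - 2*x^2*y*z - x*y^2 + x*z^2 + y*z - x
apply: tr(a^4) = tr(a)*tr(a^3) - tr(a^2)   [square of a] = x^4 - 4*x^2 + 2
use: tr(a^4 b) = tr(a)*tr(b a^3) - tr(b a^2)   [square of a] = x^3*z - x^2*y - 2*x*z + y
tr(a^3 b^-1 a) = tr(a^4)*tr(b) - tr(a^4 b)   [inverse elimination on b] = x^4*y - x^3*z - 3*x^2*y + 2*x*z + y
tr(a b a^3 b) = tr(a)*tr(a b a b a) - tr(a b a b)   [square of a] = x^2*z^2 - x*y*z - x^2 - z^2 + 2
tr(a^3 b^-1 a b) = tr(a b a^3)*tr(b) - tr(a b a^3 b)   [inverse elimination on b] = x^3*y*z - x^2*y^2 - x^2*z^2 - x*y*z + x^2 + y^2 + z^2 - 2
apply: tr(b^-1 a b^-1 a^3) = tr(a^3 b^-1 a)*tr(b) - tr(a^3 b^-1 a b)   [inverse elimination on b] = x^4*y^2 - 2*x^3*y*z - 2*x^2*y^2 + x^2*z^2 + 3*x*y*z - x^2 - z^2 + 2
assemble the triple (tr(r) - 2; tr(r a) - x; tr(r b) - y)

x^3*y^2 - 2*x^2*y*z - x*y^2 + x*z^2 + y*z - x - 2; x^4*y^2 - 2*x^3*y*z - 2*x^2*y^2 + x^2*z^2 + 3*x*y*z - x^2 - z^2 - x + 2; x^3*y - x^2*z - 2*x*y - y + z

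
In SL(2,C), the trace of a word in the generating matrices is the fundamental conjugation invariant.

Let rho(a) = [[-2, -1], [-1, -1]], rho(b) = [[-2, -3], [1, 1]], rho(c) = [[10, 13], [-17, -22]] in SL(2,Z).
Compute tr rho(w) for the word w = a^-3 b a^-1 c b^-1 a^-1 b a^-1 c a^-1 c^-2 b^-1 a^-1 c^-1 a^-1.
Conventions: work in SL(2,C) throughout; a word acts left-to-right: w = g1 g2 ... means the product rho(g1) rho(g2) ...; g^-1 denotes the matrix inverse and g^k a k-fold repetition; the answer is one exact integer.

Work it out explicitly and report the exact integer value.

-166412140

rho(a^-1) = [[-1, 1], [1, -2]]
... * rho(a^-1) = [[-1, 1], [1, -2]]  ->  [[2, -3], [-3, 5]]
... * rho(a^-1) = [[-1, 1], [1, -2]]  ->  [[-5, 8], [8, -13]]
... * rho(b) = [[-2, -3], [1, 1]]  ->  [[18, 23], [-29, -37]]
... * rho(a^-1) = [[-1, 1], [1, -2]]  ->  [[5, -28], [-8, 45]]
... * rho(c) = [[10, 13], [-17, -22]]  ->  [[526, 681], [-845, -1094]]
... * rho(b^-1) = [[1, 3], [-1, -2]]  ->  [[-155, 216], [249, -347]]
... * rho(a^-1) = [[-1, 1], [1, -2]]  ->  [[371, -587], [-596, 943]]
... * rho(b) = [[-2, -3], [1, 1]]  ->  [[-1329, -1700], [2135, 2731]]
... * rho(a^-1) = [[-1, 1], [1, -2]]  ->  [[-371, 2071], [596, -3327]]
... * rho(c) = [[10, 13], [-17, -22]]  ->  [[-38917, -50385], [62519, 80942]]
... * rho(a^-1) = [[-1, 1], [1, -2]]  ->  [[-11468, 61853], [18423, -99365]]
... * rho(c^-1) = [[-22, -13], [17, 10]]  ->  [[1303797, 767614], [-2094511, -1233149]]
... * rho(c^-1) = [[-22, -13], [17, 10]]  ->  [[-15634096, -9273221], [25115709, 14897153]]
... * rho(b^-1) = [[1, 3], [-1, -2]]  ->  [[-6360875, -28355846], [10218556, 45552821]]
... * rho(a^-1) = [[-1, 1], [1, -2]]  ->  [[-21994971, 50350817], [35334265, -80887086]]
... * rho(c^-1) = [[-22, -13], [17, 10]]  ->  [[1339853251, 789442793], [-2152434292, -1268216305]]
... * rho(a^-1) = [[-1, 1], [1, -2]]  ->  [[-550410458, -239032335], [884217987, 383998318]]
tr = -550410458 + 383998318 = -166412140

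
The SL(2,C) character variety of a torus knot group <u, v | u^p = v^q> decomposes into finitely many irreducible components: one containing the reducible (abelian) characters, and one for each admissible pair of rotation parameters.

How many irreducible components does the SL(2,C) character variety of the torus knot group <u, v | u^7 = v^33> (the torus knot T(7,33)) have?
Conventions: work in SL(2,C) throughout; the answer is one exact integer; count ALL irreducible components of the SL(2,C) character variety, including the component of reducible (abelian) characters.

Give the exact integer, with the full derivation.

Gamma = < u, v | u^7 = v^33 > (torus knot T(7,33)); the central element u^7 = v^33 acts as +I or -I in any irreducible SL(2,C) representation.
So on each irreducible component the traces are pinned: tr(u) = 2*cos(pi*alpha/7) with 1 <= alpha <= 6, tr(v) = 2*cos(pi*beta/33) with 1 <= beta <= 32.
u^7 = (-1)^alpha I and v^33 = (-1)^beta I must agree, so alpha and beta have equal parity.
Enumerate parity-matched pairs: 3*16 odd-odd plus 3*16 even-even gives 96.
components with irreducible characters: 96; plus the single component of reducible (abelian) characters: total 97.

97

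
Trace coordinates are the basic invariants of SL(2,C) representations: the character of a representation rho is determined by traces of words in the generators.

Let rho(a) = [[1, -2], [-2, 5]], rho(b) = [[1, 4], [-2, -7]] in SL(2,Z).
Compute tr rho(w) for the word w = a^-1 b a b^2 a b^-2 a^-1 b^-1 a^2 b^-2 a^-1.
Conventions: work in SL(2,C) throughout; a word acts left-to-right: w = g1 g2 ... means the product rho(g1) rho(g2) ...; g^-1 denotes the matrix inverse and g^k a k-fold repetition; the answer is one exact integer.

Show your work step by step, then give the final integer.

rho(a^-1) = [[5, 2], [2, 1]]
... * rho(b) = [[1, 4], [-2, -7]]  ->  [[1, 6], [0, 1]]
... * rho(a) = [[1, -2], [-2, 5]]  ->  [[-11, 28], [-2, 5]]
... * rho(b) = [[1, 4], [-2, -7]]  ->  [[-67, -240], [-12, -43]]
... * rho(b) = [[1, 4], [-2, -7]]  ->  [[413, 1412], [74, 253]]
... * rho(a) = [[1, -2], [-2, 5]]  ->  [[-2411, 6234], [-432, 1117]]
... * rho(b^-1) = [[-7, -4], [2, 1]]  ->  [[29345, 15878], [5258, 2845]]
... * rho(b^-1) = [[-7, -4], [2, 1]]  ->  [[-173659, -101502], [-31116, -18187]]
... * rho(a^-1) = [[5, 2], [2, 1]]  ->  [[-1071299, -448820], [-191954, -80419]]
... * rho(b^-1) = [[-7, -4], [2, 1]]  ->  [[6601453, 3836376], [1182840, 687397]]
... * rho(a) = [[1, -2], [-2, 5]]  ->  [[-1071299, 5978974], [-191954, 1071305]]
... * rho(a) = [[1, -2], [-2, 5]]  ->  [[-13029247, 32037468], [-2334564, 5740433]]
... * rho(b^-1) = [[-7, -4], [2, 1]]  ->  [[155279665, 84154456], [27822814, 15078689]]
... * rho(b^-1) = [[-7, -4], [2, 1]]  ->  [[-918648743, -536964204], [-164602320, -96212567]]
... * rho(a^-1) = [[5, 2], [2, 1]]  ->  [[-5667172123, -2374261690], [-1015436734, -425417207]]
tr = -5667172123 + -425417207 = -6092589330

-6092589330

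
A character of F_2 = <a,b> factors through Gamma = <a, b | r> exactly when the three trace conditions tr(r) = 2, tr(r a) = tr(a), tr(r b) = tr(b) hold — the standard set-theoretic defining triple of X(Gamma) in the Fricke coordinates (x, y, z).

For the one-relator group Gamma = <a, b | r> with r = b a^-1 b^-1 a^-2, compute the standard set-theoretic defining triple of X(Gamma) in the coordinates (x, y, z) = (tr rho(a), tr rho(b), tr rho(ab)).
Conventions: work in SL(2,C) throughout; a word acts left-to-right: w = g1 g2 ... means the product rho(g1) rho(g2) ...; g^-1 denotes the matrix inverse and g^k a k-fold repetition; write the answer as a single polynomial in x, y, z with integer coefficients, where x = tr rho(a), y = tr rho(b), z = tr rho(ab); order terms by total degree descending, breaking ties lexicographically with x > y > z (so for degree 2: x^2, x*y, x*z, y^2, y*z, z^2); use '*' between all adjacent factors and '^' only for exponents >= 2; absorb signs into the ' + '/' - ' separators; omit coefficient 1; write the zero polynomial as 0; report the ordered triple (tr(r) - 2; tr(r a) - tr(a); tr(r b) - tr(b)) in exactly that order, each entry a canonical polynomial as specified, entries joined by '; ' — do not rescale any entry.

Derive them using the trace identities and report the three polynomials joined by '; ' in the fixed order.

apply: tr(a^-1) = tr(a) = x
use: tr(a^-2) = tr(a^-1) tr(a) - tr(1) = x^2 - 2
use: tr(b a b) = tr(b) tr(a b) - tr(a) = y*z - x
use: tr(b a b a) = tr(b a) tr(b a) - tr(1)   [split at repeated b] = z^2 - 2
use: tr(a^-1 b a b) = tr(b a b) tr(a) - tr(b a b a) = x*y*z - x^2 - z^2 + 2
tr(b a b^-1 a^-1) = tr(a^-1 b a) tr(b) - tr(a^-1 b a b) = -x*y*z + x^2 + y^2 + z^2 - 2
tr(b^-1 a^-2 b a) = tr(b a b^-1 a^-1) tr(a) - tr(b a b^-1) = -x^2*y*z + x^3 + x*y^2 + x*z^2 - 3*x
use: tr(b a^-1 b^-1 a^-2) = tr(b^-1 a^-2 b) tr(a) - tr(b^-1 a^-2 b a) = x^2*y*z - x*y^2 - x*z^2 + x
tr(b a^-1 b^-1 a^-1) = tr(b^-1 a^-1 b) tr(a) - tr(b^-1 a^-1 b a)   [inverse elimination on a] = x*y*z - y^2 - z^2 + 2
use: tr(a^-1 b) = tr(b) tr(a) - tr(b a)  (eliminate a^-1) = x*y - z
tr(b^2) = tr(b) tr(b) - tr(1)  (reduce the b square) = y^2 - 2
tr(a b^2 a) = tr(a) tr(b^2 a) - tr(b^2)  (reduce the a square) = x*y*z - x^2 - y^2 + 2
use: tr(a b a) = tr(a) tr(b a) - tr(b)  (reduce the a square) = x*z - y
tr(a b^2 a b) = tr(b) tr(a b a b) - tr(a b a)  (reduce the b square) = y*z^2 - x*z - y
use: tr(b^2 a b^-1 a) = tr(a b^2 a) tr(b) - tr(a b^2 a b)  (eliminate b^-1) = x*y^2*z - x^2*y - y^3 - y*z^2 + x*z + 3*y
apply: tr(b^-1 a^-1 b^2 a) = tr(b^2 a b^-1) tr(a) - tr(b^2 a b^-1 a)  (eliminate a^-1) = -x*y^2*z + x^2*y + y^3 + y*z^2 - 3*y
tr(a^-1 b^2 a^-1 b^-1) = tr(b^-1 a^-1 b^2) tr(a) - tr(b^-1 a^-1 b^2 a)  (eliminate a^-1) = x*y^2*z - y^3 - y*z^2 - x*z + 3*y
tr(b a^-1 b^-1 a^-2 b) = tr(a^-1 b^2 a^-1 b^-1) tr(a) - tr(a^-1 b^2 a^-1 b^-1 a)  (eliminate a^-1) = x^2*y^2*z - x*y^3 - x*y*z^2 - x^2*z + 2*x*y + z
assemble the triple (tr(r) - 2; tr(r a) - x; tr(r b) - y)

x^2*y*z - x*y^2 - x*z^2 + x - 2; x*y*z - y^2 - z^2 - x + 2; x^2*y^2*z - x*y^3 - x*y*z^2 - x^2*z + 2*x*y - y + z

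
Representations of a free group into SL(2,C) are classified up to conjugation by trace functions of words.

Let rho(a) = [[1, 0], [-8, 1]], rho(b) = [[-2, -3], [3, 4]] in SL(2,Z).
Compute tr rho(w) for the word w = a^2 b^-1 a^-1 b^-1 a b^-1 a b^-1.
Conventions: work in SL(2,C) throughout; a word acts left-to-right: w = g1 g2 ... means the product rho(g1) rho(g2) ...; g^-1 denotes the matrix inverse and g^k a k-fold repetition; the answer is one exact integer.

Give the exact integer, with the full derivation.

-578590

rho(a) = [[1, 0], [-8, 1]]
... * rho(a) = [[1, 0], [-8, 1]]  ->  [[1, 0], [-16, 1]]
... * rho(b^-1) = [[4, 3], [-3, -2]]  ->  [[4, 3], [-67, -50]]
... * rho(a^-1) = [[1, 0], [8, 1]]  ->  [[28, 3], [-467, -50]]
... * rho(b^-1) = [[4, 3], [-3, -2]]  ->  [[103, 78], [-1718, -1301]]
... * rho(a) = [[1, 0], [-8, 1]]  ->  [[-521, 78], [8690, -1301]]
... * rho(b^-1) = [[4, 3], [-3, -2]]  ->  [[-2318, -1719], [38663, 28672]]
... * rho(a) = [[1, 0], [-8, 1]]  ->  [[11434, -1719], [-190713, 28672]]
... * rho(b^-1) = [[4, 3], [-3, -2]]  ->  [[50893, 37740], [-848868, -629483]]
tr = 50893 + -629483 = -578590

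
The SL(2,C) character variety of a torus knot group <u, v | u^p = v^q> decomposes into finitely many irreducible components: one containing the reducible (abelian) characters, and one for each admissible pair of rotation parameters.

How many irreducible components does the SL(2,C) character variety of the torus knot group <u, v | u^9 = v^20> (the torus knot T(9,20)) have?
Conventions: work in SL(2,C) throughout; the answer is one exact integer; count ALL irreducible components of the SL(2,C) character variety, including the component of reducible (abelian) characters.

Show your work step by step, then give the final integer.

For T(9,20): irreducibility forces the central element u^9 = v^20 to one of +I, -I.
So on each irreducible component the traces are pinned: tr(u) = 2*cos(pi*alpha/9) with 1 <= alpha <= 8, tr(v) = 2*cos(pi*beta/20) with 1 <= beta <= 19.
Consistency of u^9 = (-1)^alpha I with v^20 = (-1)^beta I forces alpha = beta (mod 2).
Enumerate parity-matched pairs: 4*10 odd-odd plus 4*9 even-even gives 76.
That is 76 components of irreducible characters, and with the reducible (abelian) component the total is 77.

77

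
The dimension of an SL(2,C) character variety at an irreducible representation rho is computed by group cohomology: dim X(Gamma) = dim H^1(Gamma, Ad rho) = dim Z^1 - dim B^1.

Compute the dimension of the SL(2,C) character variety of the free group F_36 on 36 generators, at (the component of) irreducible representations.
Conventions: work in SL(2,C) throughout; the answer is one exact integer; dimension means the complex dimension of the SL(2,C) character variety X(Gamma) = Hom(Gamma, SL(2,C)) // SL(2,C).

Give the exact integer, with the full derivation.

The free group F_36: 36 generators, no relators.
Z^1(Gamma, Ad rho) = (sl_2)^36: a cocycle is a free choice of one sl_2 vector per generator, so dim Z^1 = 3*36 = 108.
At an irreducible rho the centralizer of the image in sl_2 is 0, so the coboundary map sl_2 -> Z^1 is injective: dim B^1 = 3.
dim X = dim H^1 = dim Z^1 - dim B^1 = 108 - 3 = 105.

105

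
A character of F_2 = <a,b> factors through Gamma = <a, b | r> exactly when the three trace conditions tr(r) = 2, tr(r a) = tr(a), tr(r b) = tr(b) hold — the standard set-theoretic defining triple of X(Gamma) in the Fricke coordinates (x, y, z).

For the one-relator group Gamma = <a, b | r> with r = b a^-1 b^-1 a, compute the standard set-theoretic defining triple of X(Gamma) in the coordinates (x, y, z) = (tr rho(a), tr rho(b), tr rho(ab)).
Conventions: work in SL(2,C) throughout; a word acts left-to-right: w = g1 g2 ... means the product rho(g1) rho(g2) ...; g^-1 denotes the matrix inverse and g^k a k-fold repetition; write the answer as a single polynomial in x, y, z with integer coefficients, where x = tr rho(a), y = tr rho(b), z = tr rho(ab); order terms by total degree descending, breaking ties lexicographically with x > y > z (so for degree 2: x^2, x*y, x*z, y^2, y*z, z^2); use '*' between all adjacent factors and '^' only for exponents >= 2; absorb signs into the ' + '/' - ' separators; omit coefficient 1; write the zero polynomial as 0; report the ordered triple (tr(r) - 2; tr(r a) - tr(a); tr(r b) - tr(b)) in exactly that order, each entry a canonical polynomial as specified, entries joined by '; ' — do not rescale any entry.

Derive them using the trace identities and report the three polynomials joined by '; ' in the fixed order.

so tr(b a b) = tr(b) * tr(a b) - tr(a) = y*z - x
so tr(b a b a) = tr(a b) * tr(a b) - tr(1)   [split at repeated a] = z^2 - 2
tr(a b a^-1 b) = tr(b a b) * tr(a) - tr(b a b a) = x*y*z - x^2 - z^2 + 2
reduce: tr(b a^-1 b^-1 a) = tr(a b a^-1) * tr(b) - tr(a b a^-1 b) = -x*y*z + x^2 + y^2 + z^2 - 2
tr(a^2) = tr(a) * tr(a) - tr(1) = x^2 - 2
so tr(b a^2) = tr(a) * tr(b a) - tr(b) = x*z - y
tr(a^2 b a) = tr(a) * tr(b a^2) - tr(b a) = x^2*z - x*y - z
tr(a^2 b a b) = tr(a) * tr(b a b a) - tr(b a b) = x*z^2 - y*z - x
reduce: tr(b^-1 a^2 b a) = tr(a^2 b a) * tr(b) - tr(a^2 b a b) = x^2*y*z - x*y^2 - x*z^2 + x
reduce: tr(b a^-1 b^-1 a^2) = tr(b^-1 a^2 b) * tr(a) - tr(b^-1 a^2 b a) = -x^2*y*z + x^3 + x*y^2 + x*z^2 - 3*x
so tr(b^2) = tr(b) * tr(b) - tr(1) = y^2 - 2
tr(b a b^2) = tr(b) * tr(b a b) - tr(b a) = y^2*z - x*y - z
tr(b a b^2 a) = tr(b) * tr(a b a b) - tr(a b a) = y*z^2 - x*z - y
so tr(a b^2 a^-1 b) = tr(b a b^2) * tr(a) - tr(b a b^2 a) = x*y^2*z - x^2*y - y*z^2 + y
tr(b a^-1 b^-1 a b) = tr(a b^2 a^-1) * tr(b) - tr(a b^2 a^-1 b) = -x*y^2*z + x^2*y + y^3 + y*z^2 - 3*y
assemble the triple (tr(r) - 2; tr(r a) - x; tr(r b) - y)

-x*y*z + x^2 + y^2 + z^2 - 4; -x^2*y*z + x^3 + x*y^2 + x*z^2 - 4*x; -x*y^2*z + x^2*y + y^3 + y*z^2 - 4*y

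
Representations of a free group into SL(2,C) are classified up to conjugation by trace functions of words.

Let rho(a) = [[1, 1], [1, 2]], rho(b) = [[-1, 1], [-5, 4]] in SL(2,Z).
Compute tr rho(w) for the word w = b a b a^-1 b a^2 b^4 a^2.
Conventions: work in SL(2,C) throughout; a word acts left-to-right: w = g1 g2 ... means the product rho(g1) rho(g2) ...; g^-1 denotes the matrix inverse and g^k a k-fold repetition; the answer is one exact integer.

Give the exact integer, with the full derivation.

rho(b) = [[-1, 1], [-5, 4]]
... * rho(a) = [[1, 1], [1, 2]]  ->  [[0, 1], [-1, 3]]
... * rho(b) = [[-1, 1], [-5, 4]]  ->  [[-5, 4], [-14, 11]]
... * rho(a^-1) = [[2, -1], [-1, 1]]  ->  [[-14, 9], [-39, 25]]
... * rho(b) = [[-1, 1], [-5, 4]]  ->  [[-31, 22], [-86, 61]]
... * rho(a) = [[1, 1], [1, 2]]  ->  [[-9, 13], [-25, 36]]
... * rho(a) = [[1, 1], [1, 2]]  ->  [[4, 17], [11, 47]]
... * rho(b) = [[-1, 1], [-5, 4]]  ->  [[-89, 72], [-246, 199]]
... * rho(b) = [[-1, 1], [-5, 4]]  ->  [[-271, 199], [-749, 550]]
... * rho(b) = [[-1, 1], [-5, 4]]  ->  [[-724, 525], [-2001, 1451]]
... * rho(b) = [[-1, 1], [-5, 4]]  ->  [[-1901, 1376], [-5254, 3803]]
... * rho(a) = [[1, 1], [1, 2]]  ->  [[-525, 851], [-1451, 2352]]
... * rho(a) = [[1, 1], [1, 2]]  ->  [[326, 1177], [901, 3253]]
tr = 326 + 3253 = 3579

3579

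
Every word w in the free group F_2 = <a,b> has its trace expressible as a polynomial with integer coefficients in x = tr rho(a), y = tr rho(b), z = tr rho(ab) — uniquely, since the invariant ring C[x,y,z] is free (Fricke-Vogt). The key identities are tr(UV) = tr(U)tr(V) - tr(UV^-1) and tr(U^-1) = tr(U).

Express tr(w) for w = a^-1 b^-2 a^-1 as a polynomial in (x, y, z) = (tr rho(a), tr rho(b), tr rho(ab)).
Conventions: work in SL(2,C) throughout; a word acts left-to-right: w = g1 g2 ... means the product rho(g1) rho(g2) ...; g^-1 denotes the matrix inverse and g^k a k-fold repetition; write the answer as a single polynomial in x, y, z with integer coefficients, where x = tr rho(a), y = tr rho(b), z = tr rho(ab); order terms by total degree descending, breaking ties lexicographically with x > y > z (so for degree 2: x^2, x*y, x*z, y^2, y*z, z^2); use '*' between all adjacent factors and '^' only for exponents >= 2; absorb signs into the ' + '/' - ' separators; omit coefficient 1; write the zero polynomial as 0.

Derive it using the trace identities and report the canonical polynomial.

so trace(a^-1) = trace(a) = x
reduce: trace(a^-1 b) = trace(b)*trace(a) - trace(b a) = x*y - z
trace(a^-1 b^-1) = trace(a^-1)*trace(b) - trace(a^-1 b) = z
trace(b^-2 a^-1) = trace(a^-1 b^-1)*trace(b) - trace(a^-1) = y*z - x
trace(b^-2) = trace(b^-1)*trace(b) - trace(1) = y^2 - 2
so trace(a^-1 b^-2 a^-1) = trace(b^-2 a^-1)*trace(a) - trace(b^-2) = x*y*z - x^2 - y^2 + 2

x*y*z - x^2 - y^2 + 2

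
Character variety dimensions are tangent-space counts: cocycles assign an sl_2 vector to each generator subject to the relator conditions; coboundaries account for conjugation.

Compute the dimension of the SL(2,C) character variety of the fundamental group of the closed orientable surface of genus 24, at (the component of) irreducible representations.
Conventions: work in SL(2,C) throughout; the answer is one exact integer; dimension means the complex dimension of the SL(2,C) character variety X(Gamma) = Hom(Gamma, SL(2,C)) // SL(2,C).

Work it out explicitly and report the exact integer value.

138

Gamma = pi_1(Sigma_24) = < a_1, b_1, ..., a_24, b_24 | prod [a_i, b_i] > has 2g = 48 generators and 1 relator.
Before the relator condition, cocycle space has dim 3*48 = 144.
H^2 = coker(d_2) is dual to H^0 = 0 at irreducible rho (Poincare duality), so d_2 is onto: dim Z^1 = 141.
dim B^1 = 3 (coboundaries, injective at irreducible rho).
Hence dim X = 141 - 3 = 138.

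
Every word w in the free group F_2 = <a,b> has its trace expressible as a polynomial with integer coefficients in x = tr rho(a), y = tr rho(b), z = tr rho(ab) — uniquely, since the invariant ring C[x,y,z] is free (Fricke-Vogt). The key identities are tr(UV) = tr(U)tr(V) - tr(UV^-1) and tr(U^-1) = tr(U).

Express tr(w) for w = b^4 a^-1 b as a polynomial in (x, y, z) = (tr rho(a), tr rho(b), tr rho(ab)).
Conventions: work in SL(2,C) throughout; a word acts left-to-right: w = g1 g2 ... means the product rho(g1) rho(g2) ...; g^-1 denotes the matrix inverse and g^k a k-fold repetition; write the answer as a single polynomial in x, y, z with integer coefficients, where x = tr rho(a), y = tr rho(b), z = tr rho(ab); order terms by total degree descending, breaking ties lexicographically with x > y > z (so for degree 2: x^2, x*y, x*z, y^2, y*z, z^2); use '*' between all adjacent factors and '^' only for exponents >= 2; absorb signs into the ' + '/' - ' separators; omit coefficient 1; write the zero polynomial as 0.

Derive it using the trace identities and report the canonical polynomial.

x*y^5 - y^4*z - 4*x*y^3 + 3*y^2*z + 3*x*y - z

so tr(b^2) = tr(b)*tr(b) - tr(1) = y^2 - 2
so tr(b^3) = tr(b)*tr(b^2) - tr(b) = y^3 - 3*y
tr(b^4) = tr(b)*tr(b^3) - tr(b^2) = y^4 - 4*y^2 + 2
tr(b^5) = tr(b)*tr(b^4) - tr(b^3) = y^5 - 5*y^3 + 5*y
tr(a b^2) = tr(b)*tr(a b) - tr(a) = y*z - x
so tr(b^2 a b) = tr(b)*tr(a b^2) - tr(a b) = y^2*z - x*y - z
so tr(a b^4) = tr(b)*tr(b^2 a b) - tr(b^2 a) = y^3*z - x*y^2 - 2*y*z + x
tr(b^5 a) = tr(b)*tr(a b^4) - tr(a b^3) = y^4*z - x*y^3 - 3*y^2*z + 2*x*y + z
tr(b^4 a^-1 b) = tr(b^5)*tr(a) - tr(b^5 a) = x*y^5 - y^4*z - 4*x*y^3 + 3*y^2*z + 3*x*y - z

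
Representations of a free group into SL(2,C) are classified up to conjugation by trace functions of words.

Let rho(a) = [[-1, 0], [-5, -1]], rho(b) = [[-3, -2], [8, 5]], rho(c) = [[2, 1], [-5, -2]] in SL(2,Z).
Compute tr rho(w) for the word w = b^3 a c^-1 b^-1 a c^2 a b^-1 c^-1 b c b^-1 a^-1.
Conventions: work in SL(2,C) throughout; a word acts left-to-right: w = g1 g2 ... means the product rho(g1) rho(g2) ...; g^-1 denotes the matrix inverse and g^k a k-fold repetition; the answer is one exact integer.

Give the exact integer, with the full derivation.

9774

rho(b) = [[-3, -2], [8, 5]]
... * rho(b) = [[-3, -2], [8, 5]]  ->  [[-7, -4], [16, 9]]
... * rho(b) = [[-3, -2], [8, 5]]  ->  [[-11, -6], [24, 13]]
... * rho(a) = [[-1, 0], [-5, -1]]  ->  [[41, 6], [-89, -13]]
... * rho(c^-1) = [[-2, -1], [5, 2]]  ->  [[-52, -29], [113, 63]]
... * rho(b^-1) = [[5, 2], [-8, -3]]  ->  [[-28, -17], [61, 37]]
... * rho(a) = [[-1, 0], [-5, -1]]  ->  [[113, 17], [-246, -37]]
... * rho(c) = [[2, 1], [-5, -2]]  ->  [[141, 79], [-307, -172]]
... * rho(c) = [[2, 1], [-5, -2]]  ->  [[-113, -17], [246, 37]]
... * rho(a) = [[-1, 0], [-5, -1]]  ->  [[198, 17], [-431, -37]]
... * rho(b^-1) = [[5, 2], [-8, -3]]  ->  [[854, 345], [-1859, -751]]
... * rho(c^-1) = [[-2, -1], [5, 2]]  ->  [[17, -164], [-37, 357]]
... * rho(b) = [[-3, -2], [8, 5]]  ->  [[-1363, -854], [2967, 1859]]
... * rho(c) = [[2, 1], [-5, -2]]  ->  [[1544, 345], [-3361, -751]]
... * rho(b^-1) = [[5, 2], [-8, -3]]  ->  [[4960, 2053], [-10797, -4469]]
... * rho(a^-1) = [[-1, 0], [5, -1]]  ->  [[5305, -2053], [-11548, 4469]]
tr = 5305 + 4469 = 9774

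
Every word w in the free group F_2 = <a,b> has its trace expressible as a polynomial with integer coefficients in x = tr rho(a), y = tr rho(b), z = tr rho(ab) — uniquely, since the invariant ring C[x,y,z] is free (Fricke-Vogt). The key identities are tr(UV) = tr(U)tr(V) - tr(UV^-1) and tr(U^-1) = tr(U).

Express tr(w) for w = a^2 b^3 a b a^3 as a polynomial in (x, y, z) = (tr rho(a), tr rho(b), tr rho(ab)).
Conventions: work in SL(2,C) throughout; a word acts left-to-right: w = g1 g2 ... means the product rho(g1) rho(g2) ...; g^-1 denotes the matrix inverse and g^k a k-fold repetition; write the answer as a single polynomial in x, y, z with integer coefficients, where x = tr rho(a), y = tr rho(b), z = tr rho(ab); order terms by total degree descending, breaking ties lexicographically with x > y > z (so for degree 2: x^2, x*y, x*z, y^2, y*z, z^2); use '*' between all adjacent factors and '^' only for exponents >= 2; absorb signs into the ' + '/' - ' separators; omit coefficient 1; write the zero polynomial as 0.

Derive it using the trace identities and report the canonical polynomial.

tr(b a b a) = tr(b a) * tr(b a) - tr(1)  (split on b) = z^2 - 2
tr(b a b) = tr(b) * tr(a b) - tr(a)  (reduce the b square) = y*z - x
tr(b a b a^2) = tr(a) * tr(b a b a) - tr(b a b)  (reduce the a square) = x*z^2 - y*z - x
tr(a b a^3 b) = tr(a) * tr(b a b a^2) - tr(b a b a)  (reduce the a square) = x^2*z^2 - x*y*z - x^2 - z^2 + 2
tr(b a^2) = tr(a) * tr(b a) - tr(b)  (reduce the a square) = x*z - y
tr(a b a^2) = tr(a) * tr(b a^2) - tr(b a)  (reduce the a square) = x^2*z - x*y - z
tr(a b a^3) = tr(a) * tr(a b a^2) - tr(a b a)  (reduce the a square) = x^3*z - x^2*y - 2*x*z + y
tr(b^2 a b a^3) = tr(b) * tr(a b a^3 b) - tr(a b a^3)  (reduce the b square) = x^2*y*z^2 - x^3*z - x*y^2*z - y*z^2 + 2*x*z + y
tr(b^2 a b a) = tr(b) * tr(a b a b) - tr(a b a)  (reduce the b square) = y*z^2 - x*z - y
tr(b^2 a b) = tr(b) * tr(b a b) - tr(b a)  (reduce the b square) = y^2*z - x*y - z
tr(b^2 a b a^2) = tr(a) * tr(b^2 a b a) - tr(b^2 a b)  (reduce the a square) = x*y*z^2 - x^2*z - y^2*z + z
tr(a b^2 a b a^3) = tr(a) * tr(b^2 a b a^3) - tr(b^2 a b a^2)  (reduce the a square) = x^3*y*z^2 - x^4*z - x^2*y^2*z - 2*x*y*z^2 + 3*x^2*z + y^2*z + x*y - z
tr(a b a^5 b^2) = tr(a) * tr(a b^2 a b a^3) - tr(a b^2 a b a^2)  (reduce the a square) = x^4*y*z^2 - x^5*z - x^3*y^2*z - 3*x^2*y*z^2 + 4*x^3*z + 2*x*y^2*z + x^2*y + y*z^2 - 3*x*z - y
tr(b a b a^4) = tr(a) * tr(a b a b a^2) - tr(a b a b a)  (reduce the a square) = x^3*z^2 - x^2*y*z - x^3 - 2*x*z^2 + y*z + 3*x
tr(a b a^5 b) = tr(a) * tr(b a b a^4) - tr(b a b a^3)  (reduce the a square) = x^4*z^2 - x^3*y*z - x^4 - 3*x^2*z^2 + 2*x*y*z + 4*x^2 + z^2 - 2
tr(a^2 b^3 a b a^3) = tr(b) * tr(a b a^5 b^2) - tr(a b a^5 b)  (reduce the b square) = x^4*y^2*z^2 - x^5*y*z - x^3*y^3*z - x^4*z^2 - 3*x^2*y^2*z^2 + 5*x^3*y*z + 2*x*y^3*z + x^4 + x^2*y^2 + 3*x^2*z^2 + y^2*z^2 - 5*x*y*z - 4*x^2 - y^2 - z^2 + 2

x^4*y^2*z^2 - x^5*y*z - x^3*y^3*z - x^4*z^2 - 3*x^2*y^2*z^2 + 5*x^3*y*z + 2*x*y^3*z + x^4 + x^2*y^2 + 3*x^2*z^2 + y^2*z^2 - 5*x*y*z - 4*x^2 - y^2 - z^2 + 2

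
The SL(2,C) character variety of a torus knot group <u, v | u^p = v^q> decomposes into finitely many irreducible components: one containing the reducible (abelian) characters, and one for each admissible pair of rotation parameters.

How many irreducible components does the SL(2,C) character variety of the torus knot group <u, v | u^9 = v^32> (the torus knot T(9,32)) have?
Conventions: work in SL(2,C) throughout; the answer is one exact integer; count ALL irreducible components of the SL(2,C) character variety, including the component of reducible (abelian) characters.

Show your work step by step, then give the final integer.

125

In the torus knot group T(9,32), u^9 = v^32 is central, so an irreducible representation sends it to +I or -I (Schur).
This locks tr(u) to 2*cos(pi*alpha/9), alpha in 1..8, and tr(v) to 2*cos(pi*beta/32), beta in 1..31, on each component of irreducible characters.
Consistency of u^9 = (-1)^alpha I with v^32 = (-1)^beta I forces alpha = beta (mod 2).
Enumerate parity-matched pairs: 4*16 odd-odd plus 4*15 even-even gives 124.
Total: 124 irreducible-character components + 1 reducible (abelian) component = 125.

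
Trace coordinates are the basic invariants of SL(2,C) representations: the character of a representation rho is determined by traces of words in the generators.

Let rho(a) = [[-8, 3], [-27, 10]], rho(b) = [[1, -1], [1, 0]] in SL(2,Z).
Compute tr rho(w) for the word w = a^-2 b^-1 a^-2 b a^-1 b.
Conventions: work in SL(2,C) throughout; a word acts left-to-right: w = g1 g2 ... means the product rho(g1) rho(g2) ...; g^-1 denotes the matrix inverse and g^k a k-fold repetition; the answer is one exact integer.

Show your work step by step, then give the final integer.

35176

rho(a^-1) = [[10, -3], [27, -8]]
... * rho(a^-1) = [[10, -3], [27, -8]]  ->  [[19, -6], [54, -17]]
... * rho(b^-1) = [[0, 1], [-1, 1]]  ->  [[6, 13], [17, 37]]
... * rho(a^-1) = [[10, -3], [27, -8]]  ->  [[411, -122], [1169, -347]]
... * rho(a^-1) = [[10, -3], [27, -8]]  ->  [[816, -257], [2321, -731]]
... * rho(b) = [[1, -1], [1, 0]]  ->  [[559, -816], [1590, -2321]]
... * rho(a^-1) = [[10, -3], [27, -8]]  ->  [[-16442, 4851], [-46767, 13798]]
... * rho(b) = [[1, -1], [1, 0]]  ->  [[-11591, 16442], [-32969, 46767]]
tr = -11591 + 46767 = 35176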